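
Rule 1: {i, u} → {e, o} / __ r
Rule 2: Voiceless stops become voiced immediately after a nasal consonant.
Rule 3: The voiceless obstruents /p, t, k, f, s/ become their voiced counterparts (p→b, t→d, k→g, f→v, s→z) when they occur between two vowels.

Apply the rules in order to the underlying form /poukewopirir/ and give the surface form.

pougewoberer

Rule 1 (pre-rhotic lowering): /i/ is a high vowel immediately before /r/, so it lowers to [e]. /i/ is a high vowel immediately before /r/, so it lowers to [e]. /poukewopirir/ → poukewoperer.
Rule 2 (post-nasal voicing): no segment meets the environment; /poukewoperer/ is unchanged.
Rule 3 (intervocalic voicing): /k/ is a voiceless obstruent between vowels /u/ and /e/, so it voices to [g]. /p/ is a voiceless obstruent between vowels /o/ and /e/, so it voices to [b]. /poukewoperer/ → pougewoberer.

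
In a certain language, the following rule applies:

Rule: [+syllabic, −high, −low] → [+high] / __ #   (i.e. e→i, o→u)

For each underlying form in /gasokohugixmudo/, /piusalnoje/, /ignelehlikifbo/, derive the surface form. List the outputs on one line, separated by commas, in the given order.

/gasokohugixmudo/: /o/ is a mid vowel in word-final position, so it raises to [u]. → [gasokohugixmudu].
/piusalnoje/: /e/ is a mid vowel in word-final position, so it raises to [i]. → [piusalnoji].
/ignelehlikifbo/: /o/ is a mid vowel in word-final position, so it raises to [u]. → [ignelehlikifbu].

gasokohugixmudu, piusalnoji, ignelehlikifbu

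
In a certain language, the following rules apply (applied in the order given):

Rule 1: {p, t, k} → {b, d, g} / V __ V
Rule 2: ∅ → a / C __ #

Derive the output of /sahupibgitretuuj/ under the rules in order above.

Rule 1 (intervocalic voicing): /p/ is a voiceless stop between vowels /u/ and /i/, so it voices to [b]. /t/ is a voiceless stop between vowels /e/ and /u/, so it voices to [d]. /sahupibgitretuuj/ → sahubibgitreduuj.
Rule 2 (final a-epenthesis): the form ends in the consonant /j/, so [a] is inserted word-finally. /sahubibgitreduuj/ → sahubibgitreduuja.

sahubibgitreduuja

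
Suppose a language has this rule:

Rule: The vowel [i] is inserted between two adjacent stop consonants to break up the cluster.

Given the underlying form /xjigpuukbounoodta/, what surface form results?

xjigipuukibounoodita

/g/ and /p/ form a stop–stop cluster, so [i] is inserted between them.
/k/ and /b/ form a stop–stop cluster, so [i] is inserted between them.
/d/ and /t/ form a stop–stop cluster, so [i] is inserted between them.
Surface form: [xjigipuukibounoodita].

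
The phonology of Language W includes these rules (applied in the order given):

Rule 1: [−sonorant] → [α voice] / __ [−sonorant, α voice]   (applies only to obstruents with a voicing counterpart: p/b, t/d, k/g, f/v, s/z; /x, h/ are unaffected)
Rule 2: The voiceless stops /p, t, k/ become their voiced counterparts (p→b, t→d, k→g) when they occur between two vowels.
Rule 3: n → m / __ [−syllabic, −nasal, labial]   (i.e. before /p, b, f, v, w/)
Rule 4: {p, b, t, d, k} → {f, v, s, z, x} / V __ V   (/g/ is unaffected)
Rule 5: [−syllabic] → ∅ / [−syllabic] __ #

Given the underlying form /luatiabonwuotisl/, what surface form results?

luaziavomwuozis

Rule 1 (regressive voicing assimilation): no segment meets the environment; /luatiabonwuotisl/ is unchanged.
Rule 2 (intervocalic voicing): /t/ is a voiceless stop between vowels /a/ and /i/, so it voices to [d]. /t/ is a voiceless stop between vowels /o/ and /i/, so it voices to [d]. /luatiabonwuotisl/ → luadiabonwuodisl.
Rule 3 (nasal place assimilation): /n/ precedes the labial consonant /w/, so it assimilates in place to [m]. /luadiabonwuodisl/ → luadiabomwuodisl.
Rule 4 (intervocalic spirantization): /d/ is a stop between vowels /a/ and /i/, so it spirantizes to the fricative [z]. /b/ is a stop between vowels /a/ and /o/, so it spirantizes to the fricative [v]. /d/ is a stop between vowels /o/ and /i/, so it spirantizes to the fricative [z]. /luadiabomwuodisl/ → luaziavomwuozisl.
Rule 5 (final cluster simplification): /l/ is the second consonant of a word-final cluster /sl/, so it deletes. /luaziavomwuozisl/ → luaziavomwuozis.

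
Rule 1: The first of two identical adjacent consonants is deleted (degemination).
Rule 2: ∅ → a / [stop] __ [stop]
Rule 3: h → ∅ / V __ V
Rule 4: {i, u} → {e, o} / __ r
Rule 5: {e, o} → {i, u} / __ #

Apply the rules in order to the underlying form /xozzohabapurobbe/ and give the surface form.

xozoabaporobi

Rule 1 (degemination): /zz/ is a geminate; the first /z/ deletes. /bb/ is a geminate; the first /b/ deletes. /xozzohabapurobbe/ → xozohabapurobe.
Rule 2 (stop-cluster a-epenthesis): no segment meets the environment; /xozohabapurobe/ is unchanged.
Rule 3 (intervocalic h-deletion): /h/ occurs between vowels /o/ and /a/, so it deletes. /xozohabapurobe/ → xozoabapurobe.
Rule 4 (pre-rhotic lowering): /u/ is a high vowel immediately before /r/, so it lowers to [o]. /xozoabapurobe/ → xozoabaporobe.
Rule 5 (final vowel raising): /e/ is a mid vowel in word-final position, so it raises to [i]. /xozoabaporobe/ → xozoabaporobi.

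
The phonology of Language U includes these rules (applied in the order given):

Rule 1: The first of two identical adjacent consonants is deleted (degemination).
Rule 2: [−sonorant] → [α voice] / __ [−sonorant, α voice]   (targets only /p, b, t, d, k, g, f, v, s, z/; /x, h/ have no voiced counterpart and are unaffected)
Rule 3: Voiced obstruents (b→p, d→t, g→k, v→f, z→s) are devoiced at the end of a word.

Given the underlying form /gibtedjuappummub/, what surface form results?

giptedjuapumup

Rule 1 (degemination): /pp/ is a geminate; the first /p/ deletes. /mm/ is a geminate; the first /m/ deletes. /gibtedjuappummub/ → gibtedjuapumub.
Rule 2 (regressive voicing assimilation): /b/ precedes the voiceless obstruent /t/, so it devoices to [p] by assimilation. /gibtedjuapumub/ → giptedjuapumub.
Rule 3 (final devoicing): /b/ is a voiced obstruent in word-final position, so it devoices to [p]. /giptedjuapumub/ → giptedjuapumup.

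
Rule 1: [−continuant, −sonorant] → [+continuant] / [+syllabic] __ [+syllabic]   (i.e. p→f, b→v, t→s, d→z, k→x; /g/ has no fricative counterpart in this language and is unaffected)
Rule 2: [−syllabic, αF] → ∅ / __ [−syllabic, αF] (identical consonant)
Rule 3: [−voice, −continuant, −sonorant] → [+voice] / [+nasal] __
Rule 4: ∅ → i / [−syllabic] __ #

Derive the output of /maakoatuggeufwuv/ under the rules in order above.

maaxoasugeufwuvi

Rule 1 (intervocalic spirantization): /k/ is a stop between vowels /a/ and /o/, so it spirantizes to the fricative [x]. /t/ is a stop between vowels /a/ and /u/, so it spirantizes to the fricative [s]. /maakoatuggeufwuv/ → maaxoasuggeufwuv.
Rule 2 (degemination): /gg/ is a geminate; the first /g/ deletes. /maaxoasuggeufwuv/ → maaxoasugeufwuv.
Rule 3 (post-nasal voicing): no segment meets the environment; /maaxoasugeufwuv/ is unchanged.
Rule 4 (final i-epenthesis): the form ends in the consonant /v/, so [i] is inserted word-finally. /maaxoasugeufwuv/ → maaxoasugeufwuvi.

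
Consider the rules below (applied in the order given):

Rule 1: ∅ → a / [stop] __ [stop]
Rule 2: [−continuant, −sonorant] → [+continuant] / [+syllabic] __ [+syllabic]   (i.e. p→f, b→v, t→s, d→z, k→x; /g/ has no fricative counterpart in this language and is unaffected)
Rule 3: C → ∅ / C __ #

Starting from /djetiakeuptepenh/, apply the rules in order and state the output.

Rule 1 (stop-cluster a-epenthesis): /p/ and /t/ form a stop–stop cluster, so [a] is inserted between them. /djetiakeuptepenh/ → djetiakeupatepenh.
Rule 2 (intervocalic spirantization): /t/ is a stop between vowels /e/ and /i/, so it spirantizes to the fricative [s]. /k/ is a stop between vowels /a/ and /e/, so it spirantizes to the fricative [x]. /p/ is a stop between vowels /u/ and /a/, so it spirantizes to the fricative [f]. /t/ is a stop between vowels /a/ and /e/, so it spirantizes to the fricative [s]. /p/ is a stop between vowels /e/ and /e/, so it spirantizes to the fricative [f]. /djetiakeupatepenh/ → djesiaxeufasefenh.
Rule 3 (final cluster simplification): /h/ is the second consonant of a word-final cluster /nh/, so it deletes. /djesiaxeufasefenh/ → djesiaxeufasefen.

djesiaxeufasefen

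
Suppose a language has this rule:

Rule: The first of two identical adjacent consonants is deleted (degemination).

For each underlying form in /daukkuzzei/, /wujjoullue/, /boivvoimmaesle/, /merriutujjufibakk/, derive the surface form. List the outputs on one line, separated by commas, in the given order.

daukuzei, wujoulue, boivoimaesle, meriutujufibak

/daukkuzzei/: /kk/ is a geminate; the first /k/ deletes. /zz/ is a geminate; the first /z/ deletes. → [daukuzei].
/wujjoullue/: /jj/ is a geminate; the first /j/ deletes. /ll/ is a geminate; the first /l/ deletes. → [wujoulue].
/boivvoimmaesle/: /vv/ is a geminate; the first /v/ deletes. /mm/ is a geminate; the first /m/ deletes. → [boivoimaesle].
/merriutujjufibakk/: /rr/ is a geminate; the first /r/ deletes. /jj/ is a geminate; the first /j/ deletes. /kk/ is a geminate; the first /k/ deletes. → [meriutujufibak].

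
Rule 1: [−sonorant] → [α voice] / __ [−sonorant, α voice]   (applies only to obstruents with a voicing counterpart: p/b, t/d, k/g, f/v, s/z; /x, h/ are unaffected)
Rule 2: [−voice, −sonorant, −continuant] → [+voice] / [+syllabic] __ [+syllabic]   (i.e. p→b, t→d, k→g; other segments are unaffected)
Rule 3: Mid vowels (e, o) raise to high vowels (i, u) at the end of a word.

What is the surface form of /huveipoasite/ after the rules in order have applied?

Rule 1 (regressive voicing assimilation): no segment meets the environment; /huveipoasite/ is unchanged.
Rule 2 (intervocalic voicing): /p/ is a voiceless stop between vowels /i/ and /o/, so it voices to [b]. /t/ is a voiceless stop between vowels /i/ and /e/, so it voices to [d]. /huveipoasite/ → huveiboaside.
Rule 3 (final vowel raising): /e/ is a mid vowel in word-final position, so it raises to [i]. /huveiboaside/ → huveiboasidi.

huveiboasidi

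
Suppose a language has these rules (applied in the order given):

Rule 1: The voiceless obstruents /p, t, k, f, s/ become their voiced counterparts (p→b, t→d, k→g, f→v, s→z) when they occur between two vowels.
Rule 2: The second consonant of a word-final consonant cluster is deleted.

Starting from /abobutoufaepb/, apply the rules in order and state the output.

abobudouvaep

Rule 1 (intervocalic voicing): /t/ is a voiceless obstruent between vowels /u/ and /o/, so it voices to [d]. /f/ is a voiceless obstruent between vowels /u/ and /a/, so it voices to [v]. /abobutoufaepb/ → abobudouvaepb.
Rule 2 (final cluster simplification): /b/ is the second consonant of a word-final cluster /pb/, so it deletes. /abobudouvaepb/ → abobudouvaep.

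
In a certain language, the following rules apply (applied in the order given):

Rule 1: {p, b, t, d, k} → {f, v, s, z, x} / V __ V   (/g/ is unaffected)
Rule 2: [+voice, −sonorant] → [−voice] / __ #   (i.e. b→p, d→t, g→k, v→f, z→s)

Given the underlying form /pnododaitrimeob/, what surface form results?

pnozozaitrimeop

Rule 1 (intervocalic spirantization): /d/ is a stop between vowels /o/ and /o/, so it spirantizes to the fricative [z]. /d/ is a stop between vowels /o/ and /a/, so it spirantizes to the fricative [z]. /pnododaitrimeob/ → pnozozaitrimeob.
Rule 2 (final devoicing): /b/ is a voiced obstruent in word-final position, so it devoices to [p]. /pnozozaitrimeob/ → pnozozaitrimeop.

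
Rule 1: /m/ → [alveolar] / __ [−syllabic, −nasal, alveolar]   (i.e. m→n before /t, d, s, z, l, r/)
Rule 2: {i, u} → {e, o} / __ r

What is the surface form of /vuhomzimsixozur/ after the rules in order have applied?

vuhonzinsixozor

Rule 1 (nasal place assimilation): /m/ precedes the alveolar consonant /z/, so it assimilates in place to [n]. /m/ precedes the alveolar consonant /s/, so it assimilates in place to [n]. /vuhomzimsixozur/ → vuhonzinsixozur.
Rule 2 (pre-rhotic lowering): /u/ is a high vowel immediately before /r/, so it lowers to [o]. /vuhonzinsixozur/ → vuhonzinsixozor.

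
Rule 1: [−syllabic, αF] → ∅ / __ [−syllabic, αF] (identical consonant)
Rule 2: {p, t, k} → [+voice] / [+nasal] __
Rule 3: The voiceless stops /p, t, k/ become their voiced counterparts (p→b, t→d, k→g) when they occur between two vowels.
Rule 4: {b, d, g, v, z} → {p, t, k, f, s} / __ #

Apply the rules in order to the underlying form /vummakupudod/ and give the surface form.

Rule 1 (degemination): /mm/ is a geminate; the first /m/ deletes. /vummakupudod/ → vumakupudod.
Rule 2 (post-nasal voicing): no segment meets the environment; /vumakupudod/ is unchanged.
Rule 3 (intervocalic voicing): /k/ is a voiceless stop between vowels /a/ and /u/, so it voices to [g]. /p/ is a voiceless stop between vowels /u/ and /u/, so it voices to [b]. /vumakupudod/ → vumagubudod.
Rule 4 (final devoicing): /d/ is a voiced obstruent in word-final position, so it devoices to [t]. /vumagubudod/ → vumagubudot.

vumagubudot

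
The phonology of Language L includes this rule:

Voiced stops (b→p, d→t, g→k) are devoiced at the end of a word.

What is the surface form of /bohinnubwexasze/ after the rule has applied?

No segment of /bohinnubwexasze/ meets the structural description of the rule, so the form surfaces unchanged.

bohinnubwexasze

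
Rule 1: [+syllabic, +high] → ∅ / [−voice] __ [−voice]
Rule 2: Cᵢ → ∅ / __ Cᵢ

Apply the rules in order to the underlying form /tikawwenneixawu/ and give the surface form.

tkaweneixawu

Rule 1 (high vowel syncope): /i/ is a high vowel flanked by voiceless consonants /t/ and /k/, so it deletes. /tikawwenneixawu/ → tkawwenneixawu.
Rule 2 (degemination): /ww/ is a geminate; the first /w/ deletes. /nn/ is a geminate; the first /n/ deletes. /tkawwenneixawu/ → tkaweneixawu.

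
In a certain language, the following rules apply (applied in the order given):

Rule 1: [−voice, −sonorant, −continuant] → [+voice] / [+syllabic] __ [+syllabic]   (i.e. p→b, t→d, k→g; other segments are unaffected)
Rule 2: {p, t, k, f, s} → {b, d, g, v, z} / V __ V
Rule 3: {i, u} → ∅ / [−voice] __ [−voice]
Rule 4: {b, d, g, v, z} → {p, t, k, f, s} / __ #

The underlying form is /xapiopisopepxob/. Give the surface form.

Rule 1 (intervocalic voicing): /p/ is a voiceless stop between vowels /a/ and /i/, so it voices to [b]. /p/ is a voiceless stop between vowels /o/ and /i/, so it voices to [b]. /p/ is a voiceless stop between vowels /o/ and /e/, so it voices to [b]. /xapiopisopepxob/ → xabiobisobepxob.
Rule 2 (intervocalic voicing): /s/ is a voiceless obstruent between vowels /i/ and /o/, so it voices to [z]. /xabiobisobepxob/ → xabiobizobepxob.
Rule 3 (high vowel syncope): no segment meets the environment; /xabiobizobepxob/ is unchanged.
Rule 4 (final devoicing): /b/ is a voiced obstruent in word-final position, so it devoices to [p]. /xabiobizobepxob/ → xabiobizobepxop.

xabiobizobepxop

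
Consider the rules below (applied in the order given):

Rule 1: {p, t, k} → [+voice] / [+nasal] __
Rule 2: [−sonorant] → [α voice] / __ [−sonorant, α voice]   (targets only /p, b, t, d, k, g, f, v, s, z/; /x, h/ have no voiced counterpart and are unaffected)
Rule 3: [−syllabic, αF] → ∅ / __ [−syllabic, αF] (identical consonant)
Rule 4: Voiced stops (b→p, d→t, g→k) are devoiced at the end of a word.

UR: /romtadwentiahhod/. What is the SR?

romdadwendiahot

Rule 1 (post-nasal voicing): /t/ is a voiceless stop immediately after the nasal /m/, so it voices to [d]. /t/ is a voiceless stop immediately after the nasal /n/, so it voices to [d]. /romtadwentiahhod/ → romdadwendiahhod.
Rule 2 (regressive voicing assimilation): no segment meets the environment; /romdadwendiahhod/ is unchanged.
Rule 3 (degemination): /hh/ is a geminate; the first /h/ deletes. /romdadwendiahhod/ → romdadwendiahod.
Rule 4 (final devoicing): /d/ is a voiced stop in word-final position, so it devoices to [t]. /romdadwendiahod/ → romdadwendiahot.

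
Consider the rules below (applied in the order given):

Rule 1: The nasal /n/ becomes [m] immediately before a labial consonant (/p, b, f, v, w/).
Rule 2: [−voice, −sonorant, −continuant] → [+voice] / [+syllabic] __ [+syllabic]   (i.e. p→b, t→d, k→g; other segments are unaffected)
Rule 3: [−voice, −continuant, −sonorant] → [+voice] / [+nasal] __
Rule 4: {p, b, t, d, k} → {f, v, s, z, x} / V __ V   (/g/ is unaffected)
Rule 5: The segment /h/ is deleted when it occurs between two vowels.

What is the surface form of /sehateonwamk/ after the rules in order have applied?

seazeomwamg

Rule 1 (nasal place assimilation): /n/ precedes the labial consonant /w/, so it assimilates in place to [m]. /sehateonwamk/ → sehateomwamk.
Rule 2 (intervocalic voicing): /t/ is a voiceless stop between vowels /a/ and /e/, so it voices to [d]. /sehateomwamk/ → sehadeomwamk.
Rule 3 (post-nasal voicing): /k/ is a voiceless stop immediately after the nasal /m/, so it voices to [g]. /sehadeomwamk/ → sehadeomwamg.
Rule 4 (intervocalic spirantization): /d/ is a stop between vowels /a/ and /e/, so it spirantizes to the fricative [z]. /sehadeomwamg/ → sehazeomwamg.
Rule 5 (intervocalic h-deletion): /h/ occurs between vowels /e/ and /a/, so it deletes. /sehazeomwamg/ → seazeomwamg.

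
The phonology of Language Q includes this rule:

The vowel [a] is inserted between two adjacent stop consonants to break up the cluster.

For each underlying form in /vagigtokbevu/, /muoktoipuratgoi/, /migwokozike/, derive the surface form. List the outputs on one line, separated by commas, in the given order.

vagigatokabevu, muokatoipuratagoi, migwokozike

/vagigtokbevu/: /g/ and /t/ form a stop–stop cluster, so [a] is inserted between them. /k/ and /b/ form a stop–stop cluster, so [a] is inserted between them. → [vagigatokabevu].
/muoktoipuratgoi/: /k/ and /t/ form a stop–stop cluster, so [a] is inserted between them. /t/ and /g/ form a stop–stop cluster, so [a] is inserted between them. → [muokatoipuratagoi].
/migwokozike/: the rule's environment is not met; surfaces unchanged as [migwokozike].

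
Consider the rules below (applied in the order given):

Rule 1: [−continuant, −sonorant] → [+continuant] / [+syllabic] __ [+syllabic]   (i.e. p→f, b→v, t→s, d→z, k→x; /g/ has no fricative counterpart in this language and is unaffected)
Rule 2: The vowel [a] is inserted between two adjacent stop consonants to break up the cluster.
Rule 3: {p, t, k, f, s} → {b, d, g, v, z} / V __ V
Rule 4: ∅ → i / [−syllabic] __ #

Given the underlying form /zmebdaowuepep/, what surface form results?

zmebadaowuevepi

Rule 1 (intervocalic spirantization): /p/ is a stop between vowels /e/ and /e/, so it spirantizes to the fricative [f]. /zmebdaowuepep/ → zmebdaowuefep.
Rule 2 (stop-cluster a-epenthesis): /b/ and /d/ form a stop–stop cluster, so [a] is inserted between them. /zmebdaowuefep/ → zmebadaowuefep.
Rule 3 (intervocalic voicing): /f/ is a voiceless obstruent between vowels /e/ and /e/, so it voices to [v]. /zmebadaowuefep/ → zmebadaowuevep.
Rule 4 (final i-epenthesis): the form ends in the consonant /p/, so [i] is inserted word-finally. /zmebadaowuevep/ → zmebadaowuevepi.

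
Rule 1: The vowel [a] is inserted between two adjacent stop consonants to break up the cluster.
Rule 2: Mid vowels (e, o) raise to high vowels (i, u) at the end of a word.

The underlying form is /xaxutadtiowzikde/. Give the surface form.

Rule 1 (stop-cluster a-epenthesis): /d/ and /t/ form a stop–stop cluster, so [a] is inserted between them. /k/ and /d/ form a stop–stop cluster, so [a] is inserted between them. /xaxutadtiowzikde/ → xaxutadatiowzikade.
Rule 2 (final vowel raising): /e/ is a mid vowel in word-final position, so it raises to [i]. /xaxutadatiowzikade/ → xaxutadatiowzikadi.

xaxutadatiowzikadi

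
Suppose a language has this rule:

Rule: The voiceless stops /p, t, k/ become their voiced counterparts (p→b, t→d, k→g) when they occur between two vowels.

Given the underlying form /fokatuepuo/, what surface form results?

/k/ is a voiceless stop between vowels /o/ and /a/, so it voices to [g].
/t/ is a voiceless stop between vowels /a/ and /u/, so it voices to [d].
/p/ is a voiceless stop between vowels /e/ and /u/, so it voices to [b].
Surface form: [fogaduebuo].

fogaduebuo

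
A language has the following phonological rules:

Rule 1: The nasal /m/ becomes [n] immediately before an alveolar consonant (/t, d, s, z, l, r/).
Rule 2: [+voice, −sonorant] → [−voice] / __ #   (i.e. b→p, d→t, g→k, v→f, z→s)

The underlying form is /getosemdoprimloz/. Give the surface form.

Rule 1 (nasal place assimilation): /m/ precedes the alveolar consonant /d/, so it assimilates in place to [n]. /m/ precedes the alveolar consonant /l/, so it assimilates in place to [n]. /getosemdoprimloz/ → getosendoprinloz.
Rule 2 (final devoicing): /z/ is a voiced obstruent in word-final position, so it devoices to [s]. /getosendoprinloz/ → getosendoprinlos.

getosendoprinlos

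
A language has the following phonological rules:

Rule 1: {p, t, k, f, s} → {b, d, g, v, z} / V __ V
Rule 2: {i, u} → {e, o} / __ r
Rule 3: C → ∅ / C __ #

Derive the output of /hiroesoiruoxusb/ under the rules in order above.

Rule 1 (intervocalic voicing): /s/ is a voiceless obstruent between vowels /e/ and /o/, so it voices to [z]. /hiroesoiruoxusb/ → hiroezoiruoxusb.
Rule 2 (pre-rhotic lowering): /i/ is a high vowel immediately before /r/, so it lowers to [e]. /i/ is a high vowel immediately before /r/, so it lowers to [e]. /hiroezoiruoxusb/ → heroezoeruoxusb.
Rule 3 (final cluster simplification): /b/ is the second consonant of a word-final cluster /sb/, so it deletes. /heroezoeruoxusb/ → heroezoeruoxus.

heroezoeruoxus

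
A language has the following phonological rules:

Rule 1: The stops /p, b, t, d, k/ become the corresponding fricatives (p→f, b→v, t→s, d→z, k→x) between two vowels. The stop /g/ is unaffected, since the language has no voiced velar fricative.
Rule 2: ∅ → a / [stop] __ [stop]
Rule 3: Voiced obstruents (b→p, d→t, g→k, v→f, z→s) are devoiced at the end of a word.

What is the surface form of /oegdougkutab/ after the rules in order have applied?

oegadougakusap

Rule 1 (intervocalic spirantization): /t/ is a stop between vowels /u/ and /a/, so it spirantizes to the fricative [s]. /oegdougkutab/ → oegdougkusab.
Rule 2 (stop-cluster a-epenthesis): /g/ and /d/ form a stop–stop cluster, so [a] is inserted between them. /g/ and /k/ form a stop–stop cluster, so [a] is inserted between them. /oegdougkusab/ → oegadougakusab.
Rule 3 (final devoicing): /b/ is a voiced obstruent in word-final position, so it devoices to [p]. /oegadougakusab/ → oegadougakusap.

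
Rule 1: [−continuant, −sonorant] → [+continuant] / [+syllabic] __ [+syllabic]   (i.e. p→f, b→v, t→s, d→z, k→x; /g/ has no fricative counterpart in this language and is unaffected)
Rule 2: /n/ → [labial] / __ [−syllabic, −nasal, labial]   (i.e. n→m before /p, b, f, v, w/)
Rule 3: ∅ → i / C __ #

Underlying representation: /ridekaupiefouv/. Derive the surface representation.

Rule 1 (intervocalic spirantization): /d/ is a stop between vowels /i/ and /e/, so it spirantizes to the fricative [z]. /k/ is a stop between vowels /e/ and /a/, so it spirantizes to the fricative [x]. /p/ is a stop between vowels /u/ and /i/, so it spirantizes to the fricative [f]. /ridekaupiefouv/ → rizexaufiefouv.
Rule 2 (nasal place assimilation): no segment meets the environment; /rizexaufiefouv/ is unchanged.
Rule 3 (final i-epenthesis): the form ends in the consonant /v/, so [i] is inserted word-finally. /rizexaufiefouv/ → rizexaufiefouvi.

rizexaufiefouvi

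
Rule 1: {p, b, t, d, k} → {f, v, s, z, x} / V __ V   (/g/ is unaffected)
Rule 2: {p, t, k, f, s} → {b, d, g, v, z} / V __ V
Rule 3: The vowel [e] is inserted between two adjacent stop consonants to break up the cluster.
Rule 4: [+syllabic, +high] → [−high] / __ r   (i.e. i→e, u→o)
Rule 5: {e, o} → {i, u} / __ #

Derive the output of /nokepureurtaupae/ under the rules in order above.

noxevoreortauvai

Rule 1 (intervocalic spirantization): /k/ is a stop between vowels /o/ and /e/, so it spirantizes to the fricative [x]. /p/ is a stop between vowels /e/ and /u/, so it spirantizes to the fricative [f]. /p/ is a stop between vowels /u/ and /a/, so it spirantizes to the fricative [f]. /nokepureurtaupae/ → noxefureurtaufae.
Rule 2 (intervocalic voicing): /f/ is a voiceless obstruent between vowels /e/ and /u/, so it voices to [v]. /f/ is a voiceless obstruent between vowels /u/ and /a/, so it voices to [v]. /noxefureurtaufae/ → noxevureurtauvae.
Rule 3 (stop-cluster e-epenthesis): no segment meets the environment; /noxevureurtauvae/ is unchanged.
Rule 4 (pre-rhotic lowering): /u/ is a high vowel immediately before /r/, so it lowers to [o]. /u/ is a high vowel immediately before /r/, so it lowers to [o]. /noxevureurtauvae/ → noxevoreortauvae.
Rule 5 (final vowel raising): /e/ is a mid vowel in word-final position, so it raises to [i]. /noxevoreortauvae/ → noxevoreortauvai.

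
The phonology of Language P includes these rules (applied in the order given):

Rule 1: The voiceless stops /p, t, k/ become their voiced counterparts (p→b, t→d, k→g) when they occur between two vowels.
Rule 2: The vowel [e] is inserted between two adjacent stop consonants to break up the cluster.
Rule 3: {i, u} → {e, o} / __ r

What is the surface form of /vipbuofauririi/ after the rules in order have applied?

Rule 1 (intervocalic voicing): no segment meets the environment; /vipbuofauririi/ is unchanged.
Rule 2 (stop-cluster e-epenthesis): /p/ and /b/ form a stop–stop cluster, so [e] is inserted between them. /vipbuofauririi/ → vipebuofauririi.
Rule 3 (pre-rhotic lowering): /u/ is a high vowel immediately before /r/, so it lowers to [o]. /i/ is a high vowel immediately before /r/, so it lowers to [e]. /vipebuofauririi/ → vipebuofaorerii.

vipebuofaorerii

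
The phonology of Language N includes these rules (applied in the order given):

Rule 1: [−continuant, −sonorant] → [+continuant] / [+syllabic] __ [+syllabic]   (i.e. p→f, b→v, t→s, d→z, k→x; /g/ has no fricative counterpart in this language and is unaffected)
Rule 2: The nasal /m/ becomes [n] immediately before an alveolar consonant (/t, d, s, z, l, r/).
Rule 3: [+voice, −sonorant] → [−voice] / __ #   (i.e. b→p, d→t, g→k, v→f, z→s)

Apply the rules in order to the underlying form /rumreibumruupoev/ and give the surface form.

Rule 1 (intervocalic spirantization): /b/ is a stop between vowels /i/ and /u/, so it spirantizes to the fricative [v]. /p/ is a stop between vowels /u/ and /o/, so it spirantizes to the fricative [f]. /rumreibumruupoev/ → rumreivumruufoev.
Rule 2 (nasal place assimilation): /m/ precedes the alveolar consonant /r/, so it assimilates in place to [n]. /m/ precedes the alveolar consonant /r/, so it assimilates in place to [n]. /rumreivumruufoev/ → runreivunruufoev.
Rule 3 (final devoicing): /v/ is a voiced obstruent in word-final position, so it devoices to [f]. /runreivunruufoev/ → runreivunruufoef.

runreivunruufoef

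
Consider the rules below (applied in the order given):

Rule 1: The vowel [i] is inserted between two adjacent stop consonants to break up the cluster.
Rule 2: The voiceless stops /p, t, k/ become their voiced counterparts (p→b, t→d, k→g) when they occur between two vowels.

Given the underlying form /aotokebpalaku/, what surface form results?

aodogebibalagu

Rule 1 (stop-cluster i-epenthesis): /b/ and /p/ form a stop–stop cluster, so [i] is inserted between them. /aotokebpalaku/ → aotokebipalaku.
Rule 2 (intervocalic voicing): /t/ is a voiceless stop between vowels /o/ and /o/, so it voices to [d]. /k/ is a voiceless stop between vowels /o/ and /e/, so it voices to [g]. /p/ is a voiceless stop between vowels /i/ and /a/, so it voices to [b]. /k/ is a voiceless stop between vowels /a/ and /u/, so it voices to [g]. /aotokebipalaku/ → aodogebibalagu.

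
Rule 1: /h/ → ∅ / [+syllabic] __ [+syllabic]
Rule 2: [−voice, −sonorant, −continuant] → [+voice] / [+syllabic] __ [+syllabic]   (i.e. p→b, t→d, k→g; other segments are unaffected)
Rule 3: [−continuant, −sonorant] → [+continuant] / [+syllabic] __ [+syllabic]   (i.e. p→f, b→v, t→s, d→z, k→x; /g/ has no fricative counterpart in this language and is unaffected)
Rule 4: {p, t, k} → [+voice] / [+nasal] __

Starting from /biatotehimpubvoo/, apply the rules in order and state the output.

biazozeimbubvoo

Rule 1 (intervocalic h-deletion): /h/ occurs between vowels /e/ and /i/, so it deletes. /biatotehimpubvoo/ → biatoteimpubvoo.
Rule 2 (intervocalic voicing): /t/ is a voiceless stop between vowels /a/ and /o/, so it voices to [d]. /t/ is a voiceless stop between vowels /o/ and /e/, so it voices to [d]. /biatoteimpubvoo/ → biadodeimpubvoo.
Rule 3 (intervocalic spirantization): /d/ is a stop between vowels /a/ and /o/, so it spirantizes to the fricative [z]. /d/ is a stop between vowels /o/ and /e/, so it spirantizes to the fricative [z]. /biadodeimpubvoo/ → biazozeimpubvoo.
Rule 4 (post-nasal voicing): /p/ is a voiceless stop immediately after the nasal /m/, so it voices to [b]. /biazozeimpubvoo/ → biazozeimbubvoo.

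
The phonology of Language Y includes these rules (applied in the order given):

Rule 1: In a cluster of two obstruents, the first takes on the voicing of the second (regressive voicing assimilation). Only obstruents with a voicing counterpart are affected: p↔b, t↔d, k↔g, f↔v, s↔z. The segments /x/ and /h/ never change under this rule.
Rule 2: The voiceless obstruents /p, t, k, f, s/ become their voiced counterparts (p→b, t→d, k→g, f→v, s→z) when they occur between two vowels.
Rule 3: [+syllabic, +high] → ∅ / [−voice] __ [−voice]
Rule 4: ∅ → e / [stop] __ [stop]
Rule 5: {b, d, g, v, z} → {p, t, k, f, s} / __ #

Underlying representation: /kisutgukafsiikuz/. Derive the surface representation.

Rule 1 (regressive voicing assimilation): /t/ precedes the voiced obstruent /g/, so it voices to [d] by assimilation. /kisutgukafsiikuz/ → kisudgukafsiikuz.
Rule 2 (intervocalic voicing): /s/ is a voiceless obstruent between vowels /i/ and /u/, so it voices to [z]. /k/ is a voiceless obstruent between vowels /u/ and /a/, so it voices to [g]. /k/ is a voiceless obstruent between vowels /i/ and /u/, so it voices to [g]. /kisudgukafsiikuz/ → kizudgugafsiiguz.
Rule 3 (high vowel syncope): no segment meets the environment; /kizudgugafsiiguz/ is unchanged.
Rule 4 (stop-cluster e-epenthesis): /d/ and /g/ form a stop–stop cluster, so [e] is inserted between them. /kizudgugafsiiguz/ → kizudegugafsiiguz.
Rule 5 (final devoicing): /z/ is a voiced obstruent in word-final position, so it devoices to [s]. /kizudegugafsiiguz/ → kizudegugafsiigus.

kizudegugafsiigus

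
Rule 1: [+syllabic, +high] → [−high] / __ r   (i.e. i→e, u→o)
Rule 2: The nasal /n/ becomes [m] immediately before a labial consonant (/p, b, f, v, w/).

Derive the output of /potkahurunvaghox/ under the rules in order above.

potkahorumvaghox

Rule 1 (pre-rhotic lowering): /u/ is a high vowel immediately before /r/, so it lowers to [o]. /potkahurunvaghox/ → potkahorunvaghox.
Rule 2 (nasal place assimilation): /n/ precedes the labial consonant /v/, so it assimilates in place to [m]. /potkahorunvaghox/ → potkahorumvaghox.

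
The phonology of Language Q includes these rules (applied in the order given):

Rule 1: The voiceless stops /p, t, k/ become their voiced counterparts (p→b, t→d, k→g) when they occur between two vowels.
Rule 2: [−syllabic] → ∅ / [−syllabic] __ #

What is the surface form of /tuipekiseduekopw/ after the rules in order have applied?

Rule 1 (intervocalic voicing): /p/ is a voiceless stop between vowels /i/ and /e/, so it voices to [b]. /k/ is a voiceless stop between vowels /e/ and /i/, so it voices to [g]. /k/ is a voiceless stop between vowels /e/ and /o/, so it voices to [g]. /tuipekiseduekopw/ → tuibegiseduegopw.
Rule 2 (final cluster simplification): /w/ is the second consonant of a word-final cluster /pw/, so it deletes. /tuibegiseduegopw/ → tuibegiseduegop.

tuibegiseduegop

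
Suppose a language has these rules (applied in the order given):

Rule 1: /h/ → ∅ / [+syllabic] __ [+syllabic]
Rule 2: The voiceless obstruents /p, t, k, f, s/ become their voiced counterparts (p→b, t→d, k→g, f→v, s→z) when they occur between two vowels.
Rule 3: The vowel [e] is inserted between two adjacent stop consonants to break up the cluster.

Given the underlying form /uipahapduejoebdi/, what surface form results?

Rule 1 (intervocalic h-deletion): /h/ occurs between vowels /a/ and /a/, so it deletes. /uipahapduejoebdi/ → uipaapduejoebdi.
Rule 2 (intervocalic voicing): /p/ is a voiceless obstruent between vowels /i/ and /a/, so it voices to [b]. /uipaapduejoebdi/ → uibaapduejoebdi.
Rule 3 (stop-cluster e-epenthesis): /p/ and /d/ form a stop–stop cluster, so [e] is inserted between them. /b/ and /d/ form a stop–stop cluster, so [e] is inserted between them. /uibaapduejoebdi/ → uibaapeduejoebedi.

uibaapeduejoebedi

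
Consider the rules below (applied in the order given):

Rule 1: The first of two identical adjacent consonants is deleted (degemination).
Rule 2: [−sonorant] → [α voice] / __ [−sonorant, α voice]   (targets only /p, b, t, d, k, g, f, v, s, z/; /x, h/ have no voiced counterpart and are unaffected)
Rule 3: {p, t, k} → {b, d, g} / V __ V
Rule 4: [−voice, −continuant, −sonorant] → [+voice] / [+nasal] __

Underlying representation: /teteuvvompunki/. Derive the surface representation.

tedeuvombungi

Rule 1 (degemination): /vv/ is a geminate; the first /v/ deletes. /teteuvvompunki/ → teteuvompunki.
Rule 2 (regressive voicing assimilation): no segment meets the environment; /teteuvompunki/ is unchanged.
Rule 3 (intervocalic voicing): /t/ is a voiceless stop between vowels /e/ and /e/, so it voices to [d]. /teteuvompunki/ → tedeuvompunki.
Rule 4 (post-nasal voicing): /p/ is a voiceless stop immediately after the nasal /m/, so it voices to [b]. /k/ is a voiceless stop immediately after the nasal /n/, so it voices to [g]. /tedeuvompunki/ → tedeuvombungi.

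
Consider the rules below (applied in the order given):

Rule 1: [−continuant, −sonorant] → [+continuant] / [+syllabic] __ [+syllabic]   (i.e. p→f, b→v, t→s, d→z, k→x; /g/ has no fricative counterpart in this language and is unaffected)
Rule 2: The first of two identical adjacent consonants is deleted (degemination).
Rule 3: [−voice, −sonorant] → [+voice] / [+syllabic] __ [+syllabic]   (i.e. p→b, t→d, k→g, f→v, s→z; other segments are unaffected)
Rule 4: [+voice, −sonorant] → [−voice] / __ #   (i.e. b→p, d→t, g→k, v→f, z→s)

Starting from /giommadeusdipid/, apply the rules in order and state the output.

Rule 1 (intervocalic spirantization): /d/ is a stop between vowels /a/ and /e/, so it spirantizes to the fricative [z]. /p/ is a stop between vowels /i/ and /i/, so it spirantizes to the fricative [f]. /giommadeusdipid/ → giommazeusdifid.
Rule 2 (degemination): /mm/ is a geminate; the first /m/ deletes. /giommazeusdifid/ → giomazeusdifid.
Rule 3 (intervocalic voicing): /f/ is a voiceless obstruent between vowels /i/ and /i/, so it voices to [v]. /giomazeusdifid/ → giomazeusdivid.
Rule 4 (final devoicing): /d/ is a voiced obstruent in word-final position, so it devoices to [t]. /giomazeusdivid/ → giomazeusdivit.

giomazeusdivit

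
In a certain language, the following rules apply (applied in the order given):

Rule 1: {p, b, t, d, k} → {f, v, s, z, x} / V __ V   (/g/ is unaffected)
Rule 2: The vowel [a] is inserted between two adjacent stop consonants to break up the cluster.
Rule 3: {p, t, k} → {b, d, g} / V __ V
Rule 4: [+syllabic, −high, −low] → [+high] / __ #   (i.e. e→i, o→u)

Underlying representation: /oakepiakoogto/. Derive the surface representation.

oaxefiaxoogadu

Rule 1 (intervocalic spirantization): /k/ is a stop between vowels /a/ and /e/, so it spirantizes to the fricative [x]. /p/ is a stop between vowels /e/ and /i/, so it spirantizes to the fricative [f]. /k/ is a stop between vowels /a/ and /o/, so it spirantizes to the fricative [x]. /oakepiakoogto/ → oaxefiaxoogto.
Rule 2 (stop-cluster a-epenthesis): /g/ and /t/ form a stop–stop cluster, so [a] is inserted between them. /oaxefiaxoogto/ → oaxefiaxoogato.
Rule 3 (intervocalic voicing): /t/ is a voiceless stop between vowels /a/ and /o/, so it voices to [d]. /oaxefiaxoogato/ → oaxefiaxoogado.
Rule 4 (final vowel raising): /o/ is a mid vowel in word-final position, so it raises to [u]. /oaxefiaxoogado/ → oaxefiaxoogadu.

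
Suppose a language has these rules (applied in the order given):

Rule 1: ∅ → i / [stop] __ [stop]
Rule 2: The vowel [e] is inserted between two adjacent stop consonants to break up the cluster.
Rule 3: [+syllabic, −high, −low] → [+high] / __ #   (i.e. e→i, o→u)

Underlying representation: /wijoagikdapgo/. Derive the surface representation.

Rule 1 (stop-cluster i-epenthesis): /k/ and /d/ form a stop–stop cluster, so [i] is inserted between them. /p/ and /g/ form a stop–stop cluster, so [i] is inserted between them. /wijoagikdapgo/ → wijoagikidapigo.
Rule 2 (stop-cluster e-epenthesis): no segment meets the environment; /wijoagikidapigo/ is unchanged.
Rule 3 (final vowel raising): /o/ is a mid vowel in word-final position, so it raises to [u]. /wijoagikidapigo/ → wijoagikidapigu.

wijoagikidapigu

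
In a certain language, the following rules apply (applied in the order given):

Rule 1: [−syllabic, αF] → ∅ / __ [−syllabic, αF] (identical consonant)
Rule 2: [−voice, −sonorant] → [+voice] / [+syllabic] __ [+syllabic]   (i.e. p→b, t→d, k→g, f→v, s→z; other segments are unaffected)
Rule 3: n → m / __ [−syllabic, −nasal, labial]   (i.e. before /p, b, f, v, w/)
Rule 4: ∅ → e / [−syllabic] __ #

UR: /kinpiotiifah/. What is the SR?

Rule 1 (degemination): no segment meets the environment; /kinpiotiifah/ is unchanged.
Rule 2 (intervocalic voicing): /t/ is a voiceless obstruent between vowels /o/ and /i/, so it voices to [d]. /f/ is a voiceless obstruent between vowels /i/ and /a/, so it voices to [v]. /kinpiotiifah/ → kinpiodiivah.
Rule 3 (nasal place assimilation): /n/ precedes the labial consonant /p/, so it assimilates in place to [m]. /kinpiodiivah/ → kimpiodiivah.
Rule 4 (final e-epenthesis): the form ends in the consonant /h/, so [e] is inserted word-finally. /kimpiodiivah/ → kimpiodiivahe.

kimpiodiivahe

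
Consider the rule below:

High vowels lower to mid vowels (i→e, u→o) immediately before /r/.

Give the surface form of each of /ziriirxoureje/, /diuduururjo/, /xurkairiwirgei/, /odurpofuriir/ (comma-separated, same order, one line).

zerierxooreje, diuduororjo, xorkaeriwergei, odorpoforier

/ziriirxoureje/: /i/ is a high vowel immediately before /r/, so it lowers to [e]. /i/ is a high vowel immediately before /r/, so it lowers to [e]. /u/ is a high vowel immediately before /r/, so it lowers to [o]. → [zerierxooreje].
/diuduururjo/: /u/ is a high vowel immediately before /r/, so it lowers to [o]. /u/ is a high vowel immediately before /r/, so it lowers to [o]. → [diuduororjo].
/xurkairiwirgei/: /u/ is a high vowel immediately before /r/, so it lowers to [o]. /i/ is a high vowel immediately before /r/, so it lowers to [e]. /i/ is a high vowel immediately before /r/, so it lowers to [e]. → [xorkaeriwergei].
/odurpofuriir/: /u/ is a high vowel immediately before /r/, so it lowers to [o]. /u/ is a high vowel immediately before /r/, so it lowers to [o]. /i/ is a high vowel immediately before /r/, so it lowers to [e]. → [odorpoforier].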